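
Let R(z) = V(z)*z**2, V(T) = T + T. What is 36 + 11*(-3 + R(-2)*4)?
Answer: -701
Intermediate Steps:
V(T) = 2*T
R(z) = 2*z**3 (R(z) = (2*z)*z**2 = 2*z**3)
36 + 11*(-3 + R(-2)*4) = 36 + 11*(-3 + (2*(-2)**3)*4) = 36 + 11*(-3 + (2*(-8))*4) = 36 + 11*(-3 - 16*4) = 36 + 11*(-3 - 64) = 36 + 11*(-67) = 36 - 737 = -701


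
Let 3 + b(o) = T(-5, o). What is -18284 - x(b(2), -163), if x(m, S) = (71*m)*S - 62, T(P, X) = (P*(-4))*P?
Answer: -1210241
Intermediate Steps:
T(P, X) = -4*P² (T(P, X) = (-4*P)*P = -4*P²)
b(o) = -103 (b(o) = -3 - 4*(-5)² = -3 - 4*25 = -3 - 100 = -103)
x(m, S) = -62 + 71*S*m (x(m, S) = 71*S*m - 62 = -62 + 71*S*m)
-18284 - x(b(2), -163) = -18284 - (-62 + 71*(-163)*(-103)) = -18284 - (-62 + 1192019) = -18284 - 1*1191957 = -18284 - 1191957 = -1210241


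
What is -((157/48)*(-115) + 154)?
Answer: 10663/48 ≈ 222.15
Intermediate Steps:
-((157/48)*(-115) + 154) = -(-18055/48 + 154) = -1*(-10663/48) = 10663/48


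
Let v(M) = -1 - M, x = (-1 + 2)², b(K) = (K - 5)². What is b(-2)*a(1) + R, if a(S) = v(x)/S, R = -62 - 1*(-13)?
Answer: -147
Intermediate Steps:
b(K) = (-5 + K)²
x = 1 (x = 1² = 1)
R = -49 (R = -62 + 13 = -49)
a(S) = -2/S (a(S) = (-1 - 1*1)/S = (-1 - 1)/S = -2/S)
b(-2)*a(1) + R = (-5 - 2)²*(-2/1) - 49 = (-7)²*(-2*1) - 49 = 49*(-2) - 49 = -98 - 49 = -147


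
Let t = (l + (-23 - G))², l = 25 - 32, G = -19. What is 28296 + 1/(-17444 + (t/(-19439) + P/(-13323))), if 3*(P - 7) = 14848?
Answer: 383510927543264433/13553538603344 ≈ 28296.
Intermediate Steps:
P = 14869/3 (P = 7 + (⅓)*14848 = 7 + 14848/3 = 14869/3 ≈ 4956.3)
l = -7
t = 121 (t = (-7 + (-23 - 1*(-19)))² = (-7 + (-23 + 19))² = (-7 - 4)² = (-11)² = 121)
28296 + 1/(-17444 + (t/(-19439) + P/(-13323))) = 28296 + 1/(-17444 + (121/(-19439) + (14869/3)/(-13323))) = 28296 + 1/(-17444 + (121*(-1/19439) + (14869/3)*(-1/13323))) = 28296 + 1/(-17444 + (-121/19439 - 14869/39969)) = 28296 + 1/(-17444 - 293874740/776957391) = 28296 + 1/(-13553538603344/776957391) = 28296 - 776957391/13553538603344 = 383510927543264433/13553538603344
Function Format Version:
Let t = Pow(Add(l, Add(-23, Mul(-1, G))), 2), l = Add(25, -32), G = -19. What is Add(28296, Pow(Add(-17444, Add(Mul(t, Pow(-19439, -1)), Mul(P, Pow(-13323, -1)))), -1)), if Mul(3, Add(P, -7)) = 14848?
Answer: Rational(383510927543264433, 13553538603344) ≈ 28296.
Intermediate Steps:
P = Rational(14869, 3) (P = Add(7, Mul(Rational(1, 3), 14848)) = Add(7, Rational(14848, 3)) = Rational(14869, 3) ≈ 4956.3)
l = -7
t = 121 (t = Pow(Add(-7, Add(-23, Mul(-1, -19))), 2) = Pow(Add(-7, Add(-23, 19)), 2) = Pow(Add(-7, -4), 2) = Pow(-11, 2) = 121)
Add(28296, Pow(Add(-17444, Add(Mul(t, Pow(-19439, -1)), Mul(P, Pow(-13323, -1)))), -1)) = Add(28296, Pow(Add(-17444, Add(Mul(121, Pow(-19439, -1)), Mul(Rational(14869, 3), Pow(-13323, -1)))), -1)) = Add(28296, Pow(Add(-17444, Add(Mul(121, Rational(-1, 19439)), Mul(Rational(14869, 3), Rational(-1, 13323)))), -1)) = Add(28296, Pow(Add(-17444, Add(Rational(-121, 19439), Rational(-14869, 39969))), -1)) = Add(28296, Pow(Add(-17444, Rational(-293874740, 776957391)), -1)) = Add(28296, Pow(Rational(-13553538603344, 776957391), -1)) = Add(28296, Rational(-776957391, 13553538603344)) = Rational(383510927543264433, 13553538603344)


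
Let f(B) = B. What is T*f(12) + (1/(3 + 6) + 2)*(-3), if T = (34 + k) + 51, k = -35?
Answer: 1781/3 ≈ 593.67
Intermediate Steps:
T = 50 (T = (34 - 35) + 51 = -1 + 51 = 50)
T*f(12) + (1/(3 + 6) + 2)*(-3) = 50*12 + (1/(3 + 6) + 2)*(-3) = 600 + (1/9 + 2)*(-3) = 600 + (⅑ + 2)*(-3) = 600 + (19/9)*(-3) = 600 - 19/3 = 1781/3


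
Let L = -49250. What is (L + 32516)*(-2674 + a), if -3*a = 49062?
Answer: 318414552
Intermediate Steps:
a = -16354 (a = -⅓*49062 = -16354)
(L + 32516)*(-2674 + a) = (-49250 + 32516)*(-2674 - 16354) = -16734*(-19028) = 318414552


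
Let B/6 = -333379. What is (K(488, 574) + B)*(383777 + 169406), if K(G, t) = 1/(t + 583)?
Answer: -1280240830415111/1157 ≈ -1.1065e+12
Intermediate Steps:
K(G, t) = 1/(583 + t)
B = -2000274 (B = 6*(-333379) = -2000274)
(K(488, 574) + B)*(383777 + 169406) = (1/(583 + 574) - 2000274)*(383777 + 169406) = (1/1157 - 2000274)*553183 = -2314317017/1157*553183 = -1280240830415111/1157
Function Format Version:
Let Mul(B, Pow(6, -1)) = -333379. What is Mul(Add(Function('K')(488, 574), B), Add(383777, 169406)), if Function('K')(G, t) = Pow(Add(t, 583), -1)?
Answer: Rational(-1280240830415111, 1157) ≈ -1.1065e+12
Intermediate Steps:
Function('K')(G, t) = Pow(Add(583, t), -1)
B = -2000274 (B = Mul(6, -333379) = -2000274)
Mul(Add(Function('K')(488, 574), B), Add(383777, 169406)) = Mul(Add(Pow(Add(583, 574), -1), -2000274), Add(383777, 169406)) = Mul(Add(Pow(1157, -1), -2000274), 553183) = Mul(Add(Rational(1, 1157), -2000274), 553183) = Mul(Rational(-2314317017, 1157), 553183) = Rational(-1280240830415111, 1157)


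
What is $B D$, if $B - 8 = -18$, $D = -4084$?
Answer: $40840$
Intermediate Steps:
$B = -10$ ($B = 8 - 18 = -10$)
$B D = \left(-10\right) \left(-4084\right) = 40840$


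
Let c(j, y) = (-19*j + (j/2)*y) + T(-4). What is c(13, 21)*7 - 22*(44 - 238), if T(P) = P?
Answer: 6933/2 ≈ 3466.5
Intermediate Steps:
c(j, y) = -4 - 19*j + j*y/2 (c(j, y) = (-19*j + (j/2)*y) - 4 = (-19*j + j*y/2) - 4 = -4 - 19*j + j*y/2)
c(13, 21)*7 - 22*(44 - 238) = (-4 - 19*13 + (½)*13*21)*7 - 22*(44 - 238) = (-4 - 247 + 273/2)*7 - 22*(-194) = -229/2*7 + 4268 = -1603/2 + 4268 = 6933/2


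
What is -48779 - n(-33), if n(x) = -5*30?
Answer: -48629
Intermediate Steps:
n(x) = -150
-48779 - n(-33) = -48779 - 1*(-150) = -48779 + 150 = -48629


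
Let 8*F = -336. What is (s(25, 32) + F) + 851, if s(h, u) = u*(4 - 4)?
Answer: 809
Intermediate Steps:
F = -42 (F = (⅛)*(-336) = -42)
s(h, u) = 0 (s(h, u) = u*0 = 0)
(s(25, 32) + F) + 851 = (0 - 42) + 851 = -42 + 851 = 809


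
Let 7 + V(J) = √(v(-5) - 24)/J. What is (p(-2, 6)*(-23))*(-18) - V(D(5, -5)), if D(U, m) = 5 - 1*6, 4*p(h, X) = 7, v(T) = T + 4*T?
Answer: 1463/2 + 7*I ≈ 731.5 + 7.0*I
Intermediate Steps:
v(T) = 5*T
p(h, X) = 7/4 (p(h, X) = (¼)*7 = 7/4)
D(U, m) = -1 (D(U, m) = 5 - 6 = -1)
V(J) = -7 + 7*I/J (V(J) = -7 + √(5*(-5) - 24)/J = -7 + √(-25 - 24)/J = -7 + √(-49)/J = -7 + (7*I)/J = -7 + 7*I/J)
(p(-2, 6)*(-23))*(-18) - V(D(5, -5)) = ((7/4)*(-23))*(-18) - (-7 + 7*I/(-1)) = -161/4*(-18) - (-7 + 7*I*(-1)) = 1449/2 - (-7 - 7*I) = 1449/2 + (7 + 7*I) = 1463/2 + 7*I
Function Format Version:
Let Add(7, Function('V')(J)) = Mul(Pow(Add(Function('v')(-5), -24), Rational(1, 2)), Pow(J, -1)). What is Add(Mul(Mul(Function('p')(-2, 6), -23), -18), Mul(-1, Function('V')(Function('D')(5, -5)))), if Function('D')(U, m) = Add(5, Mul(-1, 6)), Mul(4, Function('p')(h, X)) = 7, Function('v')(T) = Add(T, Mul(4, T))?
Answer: Add(Rational(1463, 2), Mul(7, I)) ≈ Add(731.50, Mul(7.0000, I))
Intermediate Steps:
Function('v')(T) = Mul(5, T)
Function('p')(h, X) = Rational(7, 4) (Function('p')(h, X) = Mul(Rational(1, 4), 7) = Rational(7, 4))
Function('D')(U, m) = -1 (Function('D')(U, m) = Add(5, -6) = -1)
Function('V')(J) = Add(-7, Mul(7, I, Pow(J, -1))) (Function('V')(J) = Add(-7, Mul(Pow(Add(Mul(5, -5), -24), Rational(1, 2)), Pow(J, -1))) = Add(-7, Mul(Pow(Add(-25, -24), Rational(1, 2)), Pow(J, -1))) = Add(-7, Mul(Pow(-49, Rational(1, 2)), Pow(J, -1))) = Add(-7, Mul(Mul(7, I), Pow(J, -1))) = Add(-7, Mul(7, I, Pow(J, -1))))
Add(Mul(Mul(Function('p')(-2, 6), -23), -18), Mul(-1, Function('V')(Function('D')(5, -5)))) = Add(Mul(Mul(Rational(7, 4), -23), -18), Mul(-1, Add(-7, Mul(7, I, Pow(-1, -1))))) = Add(Mul(Rational(-161, 4), -18), Mul(-1, Add(-7, Mul(7, I, -1)))) = Add(Rational(1449, 2), Mul(-1, Add(-7, Mul(-7, I)))) = Add(Rational(1449, 2), Add(7, Mul(7, I))) = Add(Rational(1463, 2), Mul(7, I))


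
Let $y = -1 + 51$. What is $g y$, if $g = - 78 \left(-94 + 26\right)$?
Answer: $265200$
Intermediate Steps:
$g = 5304$ ($g = \left(-78\right) \left(-68\right) = 5304$)
$y = 50$
$g y = 5304 \cdot 50 = 265200$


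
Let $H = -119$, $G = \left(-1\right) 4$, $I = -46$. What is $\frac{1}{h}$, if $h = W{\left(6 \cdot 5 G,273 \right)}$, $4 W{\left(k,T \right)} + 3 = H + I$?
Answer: $- \frac{1}{42} \approx -0.02381$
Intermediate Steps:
$G = -4$
$W{\left(k,T \right)} = -42$ ($W{\left(k,T \right)} = - \frac{3}{4} + \frac{-119 - 46}{4} = - \frac{3}{4} + \frac{1}{4} \left(-165\right) = - \frac{3}{4} - \frac{165}{4} = -42$)
$h = -42$
$\frac{1}{h} = \frac{1}{-42} = - \frac{1}{42}$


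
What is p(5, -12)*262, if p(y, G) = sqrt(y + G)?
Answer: 262*I*sqrt(7) ≈ 693.19*I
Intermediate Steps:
p(y, G) = sqrt(G + y)
p(5, -12)*262 = sqrt(-12 + 5)*262 = sqrt(-7)*262 = (I*sqrt(7))*262 = 262*I*sqrt(7)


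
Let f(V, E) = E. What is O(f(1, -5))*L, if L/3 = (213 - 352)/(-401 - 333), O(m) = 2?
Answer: 417/367 ≈ 1.1362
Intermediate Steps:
L = 417/734 (L = 3*((213 - 352)/(-401 - 333)) = 3*(-139/(-734)) = 3*(-139*(-1/734)) = 3*(139/734) = 417/734 ≈ 0.56812)
O(f(1, -5))*L = 2*(417/734) = 417/367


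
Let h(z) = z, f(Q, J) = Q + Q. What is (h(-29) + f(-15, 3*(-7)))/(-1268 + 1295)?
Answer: -59/27 ≈ -2.1852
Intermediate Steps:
f(Q, J) = 2*Q
(h(-29) + f(-15, 3*(-7)))/(-1268 + 1295) = (-29 + 2*(-15))/(-1268 + 1295) = (-29 - 30)/27 = -59*1/27 = -59/27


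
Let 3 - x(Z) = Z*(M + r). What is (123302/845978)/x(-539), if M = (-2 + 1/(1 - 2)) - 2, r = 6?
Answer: 61651/229260038 ≈ 0.00026891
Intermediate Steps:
M = -5 (M = (-2 + 1/(-1)) - 2 = (-2 - 1) - 2 = -3 - 2 = -5)
x(Z) = 3 - Z (x(Z) = 3 - Z*(-5 + 6) = 3 - Z)
(123302/845978)/x(-539) = (123302/845978)/(3 - 1*(-539)) = (123302*(1/845978))/(3 + 539) = (61651/422989)/542 = (61651/422989)*(1/542) = 61651/229260038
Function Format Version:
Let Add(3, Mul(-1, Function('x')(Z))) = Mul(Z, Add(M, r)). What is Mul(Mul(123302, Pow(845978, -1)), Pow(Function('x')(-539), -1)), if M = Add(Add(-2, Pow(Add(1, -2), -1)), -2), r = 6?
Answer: Rational(61651, 229260038) ≈ 0.00026891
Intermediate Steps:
M = -5 (M = Add(Add(-2, Pow(-1, -1)), -2) = Add(Add(-2, -1), -2) = Add(-3, -2) = -5)
Function('x')(Z) = Add(3, Mul(-1, Z)) (Function('x')(Z) = Add(3, Mul(-1, Mul(Z, Add(-5, 6)))) = Add(3, Mul(-1, Mul(Z, 1))) = Add(3, Mul(-1, Z)))
Mul(Mul(123302, Pow(845978, -1)), Pow(Function('x')(-539), -1)) = Mul(Mul(123302, Pow(845978, -1)), Pow(Add(3, Mul(-1, -539)), -1)) = Mul(Mul(123302, Rational(1, 845978)), Pow(Add(3, 539), -1)) = Mul(Rational(61651, 422989), Pow(542, -1)) = Mul(Rational(61651, 422989), Rational(1, 542)) = Rational(61651, 229260038)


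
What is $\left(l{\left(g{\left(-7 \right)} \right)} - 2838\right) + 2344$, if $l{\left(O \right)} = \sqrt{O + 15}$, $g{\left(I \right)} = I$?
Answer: $-494 + 2 \sqrt{2} \approx -491.17$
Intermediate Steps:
$l{\left(O \right)} = \sqrt{15 + O}$
$\left(l{\left(g{\left(-7 \right)} \right)} - 2838\right) + 2344 = \left(\sqrt{15 - 7} - 2838\right) + 2344 = \left(\sqrt{8} - 2838\right) + 2344 = \left(2 \sqrt{2} - 2838\right) + 2344 = \left(-2838 + 2 \sqrt{2}\right) + 2344 = -494 + 2 \sqrt{2}$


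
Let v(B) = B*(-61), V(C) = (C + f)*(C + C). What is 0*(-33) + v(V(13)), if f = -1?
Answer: -19032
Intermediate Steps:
V(C) = 2*C*(-1 + C) (V(C) = (C - 1)*(C + C) = (-1 + C)*(2*C) = 2*C*(-1 + C))
v(B) = -61*B
0*(-33) + v(V(13)) = 0*(-33) - 122*13*(-1 + 13) = 0 - 122*13*12 = 0 - 61*312 = 0 - 19032 = -19032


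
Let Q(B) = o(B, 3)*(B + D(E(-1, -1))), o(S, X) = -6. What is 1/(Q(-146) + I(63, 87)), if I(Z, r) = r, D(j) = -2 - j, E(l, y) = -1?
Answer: 1/969 ≈ 0.0010320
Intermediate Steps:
Q(B) = 6 - 6*B (Q(B) = -6*(B + (-2 - 1*(-1))) = -6*(B + (-2 + 1)) = -6*(B - 1) = -6*(-1 + B) = 6 - 6*B)
1/(Q(-146) + I(63, 87)) = 1/((6 - 6*(-146)) + 87) = 1/((6 + 876) + 87) = 1/(882 + 87) = 1/969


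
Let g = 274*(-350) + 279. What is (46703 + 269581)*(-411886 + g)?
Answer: -160516343988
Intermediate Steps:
g = -95621 (g = -95900 + 279 = -95621)
(46703 + 269581)*(-411886 + g) = (46703 + 269581)*(-411886 - 95621) = 316284*(-507507) = -160516343988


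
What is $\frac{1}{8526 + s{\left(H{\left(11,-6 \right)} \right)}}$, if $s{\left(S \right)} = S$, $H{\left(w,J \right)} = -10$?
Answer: $\frac{1}{8516} \approx 0.00011743$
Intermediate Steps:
$\frac{1}{8526 + s{\left(H{\left(11,-6 \right)} \right)}} = \frac{1}{8526 - 10} = \frac{1}{8516}$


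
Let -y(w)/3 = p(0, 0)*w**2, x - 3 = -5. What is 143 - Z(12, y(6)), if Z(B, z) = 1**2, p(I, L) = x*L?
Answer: 142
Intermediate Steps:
x = -2 (x = 3 - 5 = -2)
p(I, L) = -2*L
y(w) = 0 (y(w) = -3*(-2*0)*w**2 = -0*w**2 = -3*0 = 0)
Z(B, z) = 1
143 - Z(12, y(6)) = 143 - 1*1 = 143 - 1 = 142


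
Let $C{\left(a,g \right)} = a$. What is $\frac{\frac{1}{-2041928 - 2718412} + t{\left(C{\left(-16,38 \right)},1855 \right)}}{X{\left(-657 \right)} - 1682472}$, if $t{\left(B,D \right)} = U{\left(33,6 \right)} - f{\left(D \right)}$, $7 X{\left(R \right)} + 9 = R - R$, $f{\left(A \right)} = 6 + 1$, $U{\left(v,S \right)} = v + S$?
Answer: $- \frac{1066316153}{56064014166420} \approx -1.902 \cdot 10^{-5}$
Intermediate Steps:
$U{\left(v,S \right)} = S + v$
$f{\left(A \right)} = 7$
$X{\left(R \right)} = - \frac{9}{7}$ ($X{\left(R \right)} = - \frac{9}{7} + \frac{R - R}{7} = - \frac{9}{7} + \frac{1}{7} \cdot 0 = - \frac{9}{7} + 0 = - \frac{9}{7}$)
$t{\left(B,D \right)} = 32$ ($t{\left(B,D \right)} = \left(6 + 33\right) - 7 = 39 - 7 = 32$)
$\frac{\frac{1}{-2041928 - 2718412} + t{\left(C{\left(-16,38 \right)},1855 \right)}}{X{\left(-657 \right)} - 1682472} = \frac{\frac{1}{-2041928 - 2718412} + 32}{- \frac{9}{7} - 1682472} = \frac{\frac{1}{-4760340} + 32}{- \frac{11777313}{7}} = \left(- \frac{1}{4760340} + 32\right) \left(- \frac{7}{11777313}\right) = \frac{152330879}{4760340} \left(- \frac{7}{11777313}\right) = - \frac{1066316153}{56064014166420}$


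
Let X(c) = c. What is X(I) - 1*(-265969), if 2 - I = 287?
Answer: 265684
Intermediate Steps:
I = -285 (I = 2 - 1*287 = 2 - 287 = -285)
X(I) - 1*(-265969) = -285 - 1*(-265969) = -285 + 265969 = 265684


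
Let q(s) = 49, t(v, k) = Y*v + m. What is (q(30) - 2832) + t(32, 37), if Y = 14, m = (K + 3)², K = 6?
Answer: -2254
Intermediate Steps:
m = 81 (m = (6 + 3)² = 9² = 81)
t(v, k) = 81 + 14*v (t(v, k) = 14*v + 81 = 81 + 14*v)
(q(30) - 2832) + t(32, 37) = (49 - 2832) + (81 + 14*32) = -2783 + (81 + 448) = -2783 + 529 = -2254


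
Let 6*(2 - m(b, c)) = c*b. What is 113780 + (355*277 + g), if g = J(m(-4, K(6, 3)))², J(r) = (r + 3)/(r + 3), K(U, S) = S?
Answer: 212116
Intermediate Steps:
m(b, c) = 2 - b*c/6 (m(b, c) = 2 - c*b/6 = 2 - b*c/6)
J(r) = 1 (J(r) = (3 + r)/(3 + r) = 1)
g = 1 (g = 1² = 1)
113780 + (355*277 + g) = 113780 + (355*277 + 1) = 113780 + (98335 + 1) = 113780 + 98336 = 212116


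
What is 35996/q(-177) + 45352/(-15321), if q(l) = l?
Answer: -186507340/903939 ≈ -206.33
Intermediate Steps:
35996/q(-177) + 45352/(-15321) = 35996/(-177) + 45352/(-15321) = 35996*(-1/177) + 45352*(-1/15321) = -35996/177 - 45352/15321 = -186507340/903939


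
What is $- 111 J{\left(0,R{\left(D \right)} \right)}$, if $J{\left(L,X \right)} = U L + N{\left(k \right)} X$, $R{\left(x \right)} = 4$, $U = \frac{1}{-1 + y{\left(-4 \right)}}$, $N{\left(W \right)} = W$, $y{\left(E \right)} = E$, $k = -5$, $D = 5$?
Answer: $2220$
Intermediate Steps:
$U = - \frac{1}{5}$ ($U = \frac{1}{-1 - 4} = \frac{1}{-5} = - \frac{1}{5} \approx -0.2$)
$J{\left(L,X \right)} = - 5 X - \frac{L}{5}$ ($J{\left(L,X \right)} = - \frac{L}{5} - 5 X = - 5 X - \frac{L}{5}$)
$- 111 J{\left(0,R{\left(D \right)} \right)} = - 111 \left(\left(-5\right) 4 - 0\right) = - 111 \left(-20 + 0\right) = \left(-111\right) \left(-20\right) = 2220$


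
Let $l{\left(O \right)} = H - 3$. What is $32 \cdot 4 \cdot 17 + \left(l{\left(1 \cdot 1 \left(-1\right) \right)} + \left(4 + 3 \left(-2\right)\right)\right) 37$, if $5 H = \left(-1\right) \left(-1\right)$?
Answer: $\frac{9992}{5} \approx 1998.4$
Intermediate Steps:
$H = \frac{1}{5}$ ($H = \frac{\left(-1\right) \left(-1\right)}{5} = \frac{1}{5} \cdot 1 = \frac{1}{5} \approx 0.2$)
$l{\left(O \right)} = - \frac{14}{5}$ ($l{\left(O \right)} = \frac{1}{5} - 3 = - \frac{14}{5}$)
$32 \cdot 4 \cdot 17 + \left(l{\left(1 \cdot 1 \left(-1\right) \right)} + \left(4 + 3 \left(-2\right)\right)\right) 37 = 32 \cdot 4 \cdot 17 + \left(- \frac{14}{5} + \left(4 + 3 \left(-2\right)\right)\right) 37 = 128 \cdot 17 + \left(- \frac{14}{5} + \left(4 - 6\right)\right) 37 = 2176 + \left(- \frac{14}{5} - 2\right) 37 = 2176 - \frac{888}{5} = \frac{9992}{5}$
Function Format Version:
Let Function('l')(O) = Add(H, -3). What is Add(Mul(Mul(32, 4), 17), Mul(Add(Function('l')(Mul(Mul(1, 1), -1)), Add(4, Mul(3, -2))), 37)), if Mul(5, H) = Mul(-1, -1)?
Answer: Rational(9992, 5) ≈ 1998.4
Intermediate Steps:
H = Rational(1, 5) (H = Mul(Rational(1, 5), Mul(-1, -1)) = Mul(Rational(1, 5), 1) = Rational(1, 5) ≈ 0.20000)
Function('l')(O) = Rational(-14, 5) (Function('l')(O) = Add(Rational(1, 5), -3) = Rational(-14, 5))
Add(Mul(Mul(32, 4), 17), Mul(Add(Function('l')(Mul(Mul(1, 1), -1)), Add(4, Mul(3, -2))), 37)) = Add(Mul(Mul(32, 4), 17), Mul(Add(Rational(-14, 5), Add(4, Mul(3, -2))), 37)) = Add(Mul(128, 17), Mul(Add(Rational(-14, 5), Add(4, -6)), 37)) = Add(2176, Mul(Add(Rational(-14, 5), -2), 37)) = Add(2176, Mul(Rational(-24, 5), 37)) = Add(2176, Rational(-888, 5)) = Rational(9992, 5)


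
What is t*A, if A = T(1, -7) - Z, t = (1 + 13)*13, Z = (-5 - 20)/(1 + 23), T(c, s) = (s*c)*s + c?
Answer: 111475/12 ≈ 9289.6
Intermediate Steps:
T(c, s) = c + c*s² (T(c, s) = (c*s)*s + c = c*s² + c = c + c*s²)
Z = -25/24 ≈ -1.0417
t = 182 (t = 14*13 = 182)
A = 1225/24 (A = 1*(1 + (-7)²) - 1*(-25/24) = 1*(1 + 49) + 25/24 = 1*50 + 25/24 = 50 + 25/24 = 1225/24 ≈ 51.042)
t*A = 182*(1225/24) = 111475/12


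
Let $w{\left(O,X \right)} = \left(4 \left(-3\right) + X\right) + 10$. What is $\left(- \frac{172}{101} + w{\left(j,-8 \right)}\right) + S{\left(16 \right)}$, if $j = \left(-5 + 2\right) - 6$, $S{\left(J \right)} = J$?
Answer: $\frac{434}{101} \approx 4.297$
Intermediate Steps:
$j = -9$ ($j = -3 - 6 = -9$)
$w{\left(O,X \right)} = -2 + X$ ($w{\left(O,X \right)} = \left(-12 + X\right) + 10 = -2 + X$)
$\left(- \frac{172}{101} + w{\left(j,-8 \right)}\right) + S{\left(16 \right)} = \left(- \frac{172}{101} - 10\right) + 16 = - \frac{1182}{101} + 16 = \frac{434}{101}$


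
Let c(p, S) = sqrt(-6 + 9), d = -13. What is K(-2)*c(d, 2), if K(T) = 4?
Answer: 4*sqrt(3) ≈ 6.9282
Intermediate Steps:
c(p, S) = sqrt(3)
K(-2)*c(d, 2) = 4*sqrt(3)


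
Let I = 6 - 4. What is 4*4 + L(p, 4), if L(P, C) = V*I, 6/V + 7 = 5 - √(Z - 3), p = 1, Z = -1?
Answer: 13 + 3*I ≈ 13.0 + 3.0*I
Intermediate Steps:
I = 2
V = 3*(-2 + 2*I)/4 (V = 6/(-7 + (5 - √(-1 - 3))) = 6/(-7 + (5 - √(-4))) = 6/(-7 + (5 - 2*I)) = 6/(-2 - 2*I) = 6*((-2 + 2*I)/8) = 3*(-2 + 2*I)/4 ≈ -1.5 + 1.5*I)
L(P, C) = -3 + 3*I (L(P, C) = (-3/2 + 3*I/2)*2 = -3 + 3*I)
4*4 + L(p, 4) = 4*4 + (-3 + 3*I) = 16 + (-3 + 3*I) = 13 + 3*I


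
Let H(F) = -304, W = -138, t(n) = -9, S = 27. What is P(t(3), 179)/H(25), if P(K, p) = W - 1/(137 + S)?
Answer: 22633/49856 ≈ 0.45397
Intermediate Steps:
P(K, p) = -22633/164 (P(K, p) = -138 - 1/(137 + 27) = -138 - 1/164 = -22633/164)
P(t(3), 179)/H(25) = -22633/164/(-304) = -22633/164*(-1/304) = 22633/49856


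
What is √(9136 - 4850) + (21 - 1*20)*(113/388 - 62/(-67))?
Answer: 31627/25996 + √4286 ≈ 66.684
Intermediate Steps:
√(9136 - 4850) + (21 - 1*20)*(113/388 - 62/(-67)) = √4286 + (21 - 20)*(113*(1/388) - 62*(-1/67)) = √4286 + 1*(113/388 + 62/67) = √4286 + 1*(31627/25996) = √4286 + 31627/25996 = 31627/25996 + √4286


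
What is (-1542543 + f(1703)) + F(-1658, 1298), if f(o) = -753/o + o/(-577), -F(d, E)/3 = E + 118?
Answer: -1519928121811/982631 ≈ -1.5468e+6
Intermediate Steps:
F(d, E) = -354 - 3*E (F(d, E) = -3*(E + 118) = -3*(118 + E) = -354 - 3*E)
f(o) = -753/o - o/577 (f(o) = -753/o + o*(-1/577) = -753/o - o/577)
(-1542543 + f(1703)) + F(-1658, 1298) = (-1542543 + (-753/1703 - 1/577*1703)) + (-354 - 3*1298) = (-1542543 + (-753*1/1703 - 1703/577)) + (-354 - 3894) = (-1542543 + (-753/1703 - 1703/577)) - 4248 = (-1542543 - 3334690/982631) - 4248 = -1515753905323/982631 - 4248 = -1519928121811/982631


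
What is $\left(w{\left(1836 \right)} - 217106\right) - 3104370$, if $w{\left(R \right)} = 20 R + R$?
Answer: $-3282920$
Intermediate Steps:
$w{\left(R \right)} = 21 R$
$\left(w{\left(1836 \right)} - 217106\right) - 3104370 = \left(21 \cdot 1836 - 217106\right) - 3104370 = \left(38556 - 217106\right) - 3104370 = -178550 - 3104370 = -3282920$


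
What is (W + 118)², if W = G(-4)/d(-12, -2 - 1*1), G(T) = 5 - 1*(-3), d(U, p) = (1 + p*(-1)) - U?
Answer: 56169/4 ≈ 14042.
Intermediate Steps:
d(U, p) = 1 - U - p (d(U, p) = (1 - p) - U = 1 - U - p)
G(T) = 8 (G(T) = 5 + 3 = 8)
W = ½ (W = 8/(1 - 1*(-12) - (-2 - 1*1)) = 8/(1 + 12 - (-2 - 1)) = 8/(1 + 12 - 1*(-3)) = 8/(1 + 12 + 3) = 8/16 = 8*(1/16) = ½ ≈ 0.50000)
(W + 118)² = (½ + 118)² = (237/2)² = 56169/4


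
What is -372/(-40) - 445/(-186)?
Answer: 5437/465 ≈ 11.692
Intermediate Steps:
-372/(-40) - 445/(-186) = -372*(-1/40) - 445*(-1/186) = 93/10 + 445/186 = 5437/465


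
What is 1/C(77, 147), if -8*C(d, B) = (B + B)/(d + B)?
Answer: -128/21 ≈ -6.0952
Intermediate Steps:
C(d, B) = -B/(4*(B + d)) (C(d, B) = -(B + B)/(8*(d + B)) = -2*B/(8*(B + d)) = -B/(4*(B + d)))
1/C(77, 147) = 1/(-1*147/(4*147 + 4*77)) = 1/(-1*147/(588 + 308)) = 1/(-1*147/896) = 1/(-1*147*1/896) = 1/(-21/128) = -128/21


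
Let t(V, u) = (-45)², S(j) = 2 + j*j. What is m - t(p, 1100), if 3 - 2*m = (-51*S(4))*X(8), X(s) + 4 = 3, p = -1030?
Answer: -4965/2 ≈ -2482.5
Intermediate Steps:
S(j) = 2 + j²
t(V, u) = 2025
X(s) = -1 (X(s) = -4 + 3 = -1)
m = -915/2 (m = 3/2 - (-51*(2 + 4²))*(-1)/2 = 3/2 - (-51*(2 + 16))*(-1)/2 = 3/2 - (-51*18)*(-1)/2 = 3/2 - (-459)*(-1) = 3/2 - ½*918 = 3/2 - 459 = -915/2 ≈ -457.50)
m - t(p, 1100) = -915/2 - 1*2025 = -915/2 - 2025 = -4965/2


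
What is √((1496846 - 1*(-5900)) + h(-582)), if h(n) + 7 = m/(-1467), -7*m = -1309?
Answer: √359336421938/489 ≈ 1225.9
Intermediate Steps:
m = 187 (m = -⅐*(-1309) = 187)
h(n) = -10456/1467 (h(n) = -7 + 187/(-1467) = -7 + 187*(-1/1467) = -7 - 187/1467 = -10456/1467)
√((1496846 - 1*(-5900)) + h(-582)) = √((1496846 - 1*(-5900)) - 10456/1467) = √((1496846 + 5900) - 10456/1467) = √(1502746 - 10456/1467) = √(2204517926/1467) = √359336421938/489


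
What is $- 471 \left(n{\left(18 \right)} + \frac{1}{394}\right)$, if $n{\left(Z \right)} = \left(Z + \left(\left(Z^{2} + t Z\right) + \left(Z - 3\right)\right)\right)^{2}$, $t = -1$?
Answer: $- \frac{21326350125}{394} \approx -5.4128 \cdot 10^{7}$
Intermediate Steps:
$n{\left(Z \right)} = \left(-3 + Z + Z^{2}\right)^{2}$ ($n{\left(Z \right)} = \left(Z + \left(\left(Z^{2} - Z\right) + \left(Z - 3\right)\right)\right)^{2} = \left(Z + \left(\left(Z^{2} - Z\right) + \left(-3 + Z\right)\right)\right)^{2} = \left(Z + \left(-3 + Z^{2}\right)\right)^{2} = \left(-3 + Z + Z^{2}\right)^{2}$)
$- 471 \left(n{\left(18 \right)} + \frac{1}{394}\right) = - 471 \left(\left(-3 + 18 + 18^{2}\right)^{2} + \frac{1}{394}\right) = - 471 \left(\left(-3 + 18 + 324\right)^{2} + \frac{1}{394}\right) = - 471 \left(339^{2} + \frac{1}{394}\right) = - 471 \left(114921 + \frac{1}{394}\right) = \left(-471\right) \frac{45278875}{394} = - \frac{21326350125}{394}$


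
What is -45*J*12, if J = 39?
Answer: -21060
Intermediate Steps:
-45*J*12 = -45*39*12 = -1755*12 = -21060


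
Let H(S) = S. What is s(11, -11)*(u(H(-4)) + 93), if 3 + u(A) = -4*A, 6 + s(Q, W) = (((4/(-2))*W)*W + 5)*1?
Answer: -25758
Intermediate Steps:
s(Q, W) = -1 - 2*W² (s(Q, W) = -6 + (((4/(-2))*W)*W + 5)*1 = -6 + (((4*(-½))*W)*W + 5)*1 = -6 + ((-2*W)*W + 5)*1 = -6 + (-2*W² + 5)*1 = -6 + (5 - 2*W²)*1 = -6 + (5 - 2*W²) = -1 - 2*W²)
u(A) = -3 - 4*A
s(11, -11)*(u(H(-4)) + 93) = (-1 - 2*(-11)²)*((-3 - 4*(-4)) + 93) = (-1 - 2*121)*((-3 + 16) + 93) = (-1 - 242)*(13 + 93) = -243*106 = -25758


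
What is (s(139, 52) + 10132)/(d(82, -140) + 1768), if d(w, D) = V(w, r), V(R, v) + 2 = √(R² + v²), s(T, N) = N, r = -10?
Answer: 4496236/777983 - 5092*√1706/777983 ≈ 5.5090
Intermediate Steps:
V(R, v) = -2 + √(R² + v²)
d(w, D) = -2 + √(100 + w²) (d(w, D) = -2 + √(w² + (-10)²) = -2 + √(w² + 100) = -2 + √(100 + w²))
(s(139, 52) + 10132)/(d(82, -140) + 1768) = (52 + 10132)/((-2 + √(100 + 82²)) + 1768) = 10184/((-2 + √(100 + 6724)) + 1768) = 10184/((-2 + √6824) + 1768) = 10184/((-2 + 2*√1706) + 1768) = 10184/(1766 + 2*√1706)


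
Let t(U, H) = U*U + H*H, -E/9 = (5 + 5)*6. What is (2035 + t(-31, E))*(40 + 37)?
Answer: 22683892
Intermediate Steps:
E = -540 (E = -9*(5 + 5)*6 = -90*6 = -9*60 = -540)
t(U, H) = H² + U² (t(U, H) = U² + H² = H² + U²)
(2035 + t(-31, E))*(40 + 37) = (2035 + ((-540)² + (-31)²))*(40 + 37) = (2035 + (291600 + 961))*77 = (2035 + 292561)*77 = 294596*77 = 22683892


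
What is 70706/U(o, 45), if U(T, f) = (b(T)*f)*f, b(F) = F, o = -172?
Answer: -35353/174150 ≈ -0.20300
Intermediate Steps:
U(T, f) = T*f² (U(T, f) = (T*f)*f = T*f²)
70706/U(o, 45) = 70706/((-172*45²)) = 70706/((-172*2025)) = 70706/(-348300) = 70706*(-1/348300) = -35353/174150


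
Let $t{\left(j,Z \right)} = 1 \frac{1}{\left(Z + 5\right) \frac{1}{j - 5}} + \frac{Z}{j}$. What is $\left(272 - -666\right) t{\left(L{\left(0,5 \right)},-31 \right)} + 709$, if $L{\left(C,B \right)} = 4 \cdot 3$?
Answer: $- \frac{153403}{78} \approx -1966.7$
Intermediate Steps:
$L{\left(C,B \right)} = 12$
$t{\left(j,Z \right)} = \frac{Z}{j} + \frac{-5 + j}{5 + Z}$ ($t{\left(j,Z \right)} = 1 \frac{1}{\left(5 + Z\right) \frac{1}{-5 + j}} + \frac{Z}{j} = 1 \frac{1}{\frac{1}{-5 + j} \left(5 + Z\right)} + \frac{Z}{j} = 1 \frac{-5 + j}{5 + Z} + \frac{Z}{j} = \frac{-5 + j}{5 + Z} + \frac{Z}{j} = \frac{Z}{j} + \frac{-5 + j}{5 + Z}$)
$\left(272 - -666\right) t{\left(L{\left(0,5 \right)},-31 \right)} + 709 = \left(272 - -666\right) \frac{\left(-31\right)^{2} + 12^{2} - 60 + 5 \left(-31\right)}{12 \left(5 - 31\right)} + 709 = \left(272 + 666\right) \frac{961 + 144 - 60 - 155}{12 \left(-26\right)} + 709 = 938 \cdot \frac{1}{12} \left(- \frac{1}{26}\right) 890 + 709 = 938 \left(- \frac{445}{156}\right) + 709 = - \frac{208705}{78} + 709 = - \frac{153403}{78}$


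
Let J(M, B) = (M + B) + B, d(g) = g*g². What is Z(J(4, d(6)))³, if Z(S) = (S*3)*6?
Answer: 483366984192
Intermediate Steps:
d(g) = g³
J(M, B) = M + 2*B (J(M, B) = (B + M) + B = M + 2*B)
Z(S) = 18*S (Z(S) = (3*S)*6 = 18*S)
Z(J(4, d(6)))³ = (18*(4 + 2*6³))³ = (18*(4 + 2*216))³ = (18*(4 + 432))³ = (18*436)³ = 7848³ = 483366984192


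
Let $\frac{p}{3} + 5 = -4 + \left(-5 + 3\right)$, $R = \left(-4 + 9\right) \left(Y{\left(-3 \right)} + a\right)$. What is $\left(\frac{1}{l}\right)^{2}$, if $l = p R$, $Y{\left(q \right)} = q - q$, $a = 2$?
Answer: $\frac{1}{108900} \approx 9.1827 \cdot 10^{-6}$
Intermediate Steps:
$Y{\left(q \right)} = 0$
$R = 10$ ($R = \left(-4 + 9\right) \left(0 + 2\right) = 5 \cdot 2 = 10$)
$p = -33$ ($p = -15 + 3 \left(-4 + \left(-5 + 3\right)\right) = -15 + 3 \left(-4 - 2\right) = -15 + 3 \left(-6\right) = -15 - 18 = -33$)
$l = -330$ ($l = \left(-33\right) 10 = -330$)
$\left(\frac{1}{l}\right)^{2} = \left(\frac{1}{-330}\right)^{2} = \left(- \frac{1}{330}\right)^{2} = \frac{1}{108900}$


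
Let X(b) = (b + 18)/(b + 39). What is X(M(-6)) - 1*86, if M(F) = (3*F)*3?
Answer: -418/5 ≈ -83.600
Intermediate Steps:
M(F) = 9*F
X(b) = (18 + b)/(39 + b)
X(M(-6)) - 1*86 = (18 + 9*(-6))/(39 + 9*(-6)) - 1*86 = (18 - 54)/(39 - 54) - 86 = -36/(-15) - 86 = -1/15*(-36) - 86 = 12/5 - 86 = -418/5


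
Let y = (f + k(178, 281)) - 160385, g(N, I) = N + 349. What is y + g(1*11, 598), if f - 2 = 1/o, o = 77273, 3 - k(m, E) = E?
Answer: -12386939172/77273 ≈ -1.6030e+5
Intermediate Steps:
k(m, E) = 3 - E
g(N, I) = 349 + N
f = 154547/77273 (f = 2 + 1/77273 = 154547/77273 ≈ 2.0000)
y = -12414757452/77273 (y = (154547/77273 + (3 - 1*281)) - 160385 = (154547/77273 + (3 - 281)) - 160385 = (154547/77273 - 278) - 160385 = -21327347/77273 - 160385 = -12414757452/77273 ≈ -1.6066e+5)
y + g(1*11, 598) = -12414757452/77273 + (349 + 1*11) = -12414757452/77273 + (349 + 11) = -12414757452/77273 + 360 = -12386939172/77273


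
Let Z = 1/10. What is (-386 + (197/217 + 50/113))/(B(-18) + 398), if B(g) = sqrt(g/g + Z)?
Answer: -37539340100/38841975109 + 9431995*sqrt(110)/38841975109 ≈ -0.96392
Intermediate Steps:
Z = 1/10 ≈ 0.10000
B(g) = sqrt(110)/10 (B(g) = sqrt(g/g + 1/10) = sqrt(1 + 1/10) = sqrt(11/10) = sqrt(110)/10)
(-386 + (197/217 + 50/113))/(B(-18) + 398) = (-386 + (197/217 + 50/113))/(sqrt(110)/10 + 398) = (-386 + (197*(1/217) + 50*(1/113)))/(398 + sqrt(110)/10) = (-386 + (197/217 + 50/113))/(398 + sqrt(110)/10) = (-386 + 33111/24521)/(398 + sqrt(110)/10) = -9431995/(24521*(398 + sqrt(110)/10))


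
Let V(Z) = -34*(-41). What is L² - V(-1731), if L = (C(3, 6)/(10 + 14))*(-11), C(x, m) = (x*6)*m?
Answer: 4225/4 ≈ 1056.3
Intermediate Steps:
C(x, m) = 6*m*x (C(x, m) = (6*x)*m = 6*m*x)
L = -99/2 (L = ((6*6*3)/(10 + 14))*(-11) = (108/24)*(-11) = ((1/24)*108)*(-11) = (9/2)*(-11) = -99/2 ≈ -49.500)
V(Z) = 1394
L² - V(-1731) = (-99/2)² - 1*1394 = 9801/4 - 1394 = 4225/4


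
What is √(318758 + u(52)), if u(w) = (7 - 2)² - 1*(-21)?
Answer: 2*√79701 ≈ 564.63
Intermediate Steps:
u(w) = 46 (u(w) = 5² + 21 = 25 + 21 = 46)
√(318758 + u(52)) = √(318758 + 46) = √318804 = 2*√79701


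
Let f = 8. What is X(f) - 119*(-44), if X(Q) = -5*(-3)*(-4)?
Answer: 5176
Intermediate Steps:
X(Q) = -60 (X(Q) = 15*(-4) = -60)
X(f) - 119*(-44) = -60 - 119*(-44) = -60 + 5236 = 5176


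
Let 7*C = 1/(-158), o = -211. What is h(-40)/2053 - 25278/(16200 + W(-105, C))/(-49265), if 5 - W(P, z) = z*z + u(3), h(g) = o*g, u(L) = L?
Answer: 8240682105774993824/2004501189243746195 ≈ 4.1111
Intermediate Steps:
h(g) = -211*g
C = -1/1106 (C = (⅐)/(-158) = (⅐)*(-1/158) = -1/1106 ≈ -0.00090416)
W(P, z) = 2 - z² (W(P, z) = 5 - (z*z + 3) = 5 - (z² + 3) = 5 - (3 + z²) = 5 + (-3 - z²) = 2 - z²)
h(-40)/2053 - 25278/(16200 + W(-105, C))/(-49265) = -211*(-40)/2053 - 25278/(16200 + (2 - (-1/1106)²))/(-49265) = 8440*(1/2053) - 25278/(16200 + (2 - 1*1/1223236))*(-1/49265) = 8440/2053 - 25278/(16200 + (2 - 1/1223236))*(-1/49265) = 8440/2053 - 25278/(16200 + 2446471/1223236)*(-1/49265) = 8440/2053 - 25278/19818869671/1223236*(-1/49265) = 8440/2053 - 25278*1223236/19818869671*(-1/49265) = 8440/2053 - 30920959608/19818869671*(-1/49265) = 8440/2053 + 30920959608/976376614341815 = 8240682105774993824/2004501189243746195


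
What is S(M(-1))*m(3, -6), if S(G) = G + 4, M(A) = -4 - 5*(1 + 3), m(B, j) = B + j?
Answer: 60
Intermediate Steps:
M(A) = -24 (M(A) = -4 - 5*4 = -4 - 1*20 = -4 - 20 = -24)
S(G) = 4 + G
S(M(-1))*m(3, -6) = (4 - 24)*(3 - 6) = -20*(-3) = 60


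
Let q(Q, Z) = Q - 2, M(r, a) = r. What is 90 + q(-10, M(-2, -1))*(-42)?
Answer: 594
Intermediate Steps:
q(Q, Z) = -2 + Q
90 + q(-10, M(-2, -1))*(-42) = 90 + (-2 - 10)*(-42) = 90 - 12*(-42) = 90 + 504 = 594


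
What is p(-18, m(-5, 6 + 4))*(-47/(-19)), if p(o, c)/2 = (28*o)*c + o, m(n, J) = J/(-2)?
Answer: 235188/19 ≈ 12378.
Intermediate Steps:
m(n, J) = -J/2 (m(n, J) = J*(-½) = -J/2)
p(o, c) = 2*o + 56*c*o (p(o, c) = 2*((28*o)*c + o) = 2*(28*c*o + o) = 2*(o + 28*c*o) = 2*o + 56*c*o)
p(-18, m(-5, 6 + 4))*(-47/(-19)) = (2*(-18)*(1 + 28*(-(6 + 4)/2)))*(-47/(-19)) = (2*(-18)*(1 + 28*(-½*10)))*(-47*(-1/19)) = (2*(-18)*(1 + 28*(-5)))*(47/19) = (2*(-18)*(1 - 140))*(47/19) = (2*(-18)*(-139))*(47/19) = 5004*(47/19) = 235188/19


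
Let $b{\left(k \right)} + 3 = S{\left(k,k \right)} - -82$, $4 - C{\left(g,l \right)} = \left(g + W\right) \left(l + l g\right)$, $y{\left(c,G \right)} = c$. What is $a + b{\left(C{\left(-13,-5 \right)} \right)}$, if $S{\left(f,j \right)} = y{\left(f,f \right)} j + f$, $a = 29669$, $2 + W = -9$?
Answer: $2116328$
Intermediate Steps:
$W = -11$ ($W = -2 - 9 = -11$)
$C{\left(g,l \right)} = 4 - \left(-11 + g\right) \left(l + g l\right)$ ($C{\left(g,l \right)} = 4 - \left(g - 11\right) \left(l + l g\right) = 4 - \left(-11 + g\right) \left(l + g l\right)$)
$S{\left(f,j \right)} = f + f j$ ($S{\left(f,j \right)} = f j + f = f + f j$)
$b{\left(k \right)} = 79 + k \left(1 + k\right)$ ($b{\left(k \right)} = -3 + \left(k \left(1 + k\right) - -82\right) = -3 + \left(k \left(1 + k\right) + 82\right) = -3 + \left(82 + k \left(1 + k\right)\right) = 79 + k \left(1 + k\right)$)
$a + b{\left(C{\left(-13,-5 \right)} \right)} = 29669 + \left(79 + \left(4 + 11 \left(-5\right) - - 5 \left(-13\right)^{2} + 10 \left(-13\right) \left(-5\right)\right) + \left(4 + 11 \left(-5\right) - - 5 \left(-13\right)^{2} + 10 \left(-13\right) \left(-5\right)\right)^{2}\right) = 29669 + \left(79 + \left(4 - 55 - \left(-5\right) 169 + 650\right) + \left(4 - 55 - \left(-5\right) 169 + 650\right)^{2}\right) = 29669 + \left(79 + \left(4 - 55 + 845 + 650\right) + \left(4 - 55 + 845 + 650\right)^{2}\right) = 29669 + \left(79 + 1444 + 1444^{2}\right) = 29669 + \left(79 + 1444 + 2085136\right) = 29669 + 2086659 = 2116328$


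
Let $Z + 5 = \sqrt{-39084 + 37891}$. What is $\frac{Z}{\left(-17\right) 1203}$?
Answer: $\frac{5}{20451} - \frac{i \sqrt{1193}}{20451} \approx 0.00024449 - 0.0016889 i$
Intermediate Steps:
$Z = -5 + i \sqrt{1193}$ ($Z = -5 + \sqrt{-39084 + 37891} = -5 + \sqrt{-1193} = -5 + i \sqrt{1193} \approx -5.0 + 34.54 i$)
$\frac{Z}{\left(-17\right) 1203} = \frac{-5 + i \sqrt{1193}}{\left(-17\right) 1203} = \frac{-5 + i \sqrt{1193}}{-20451} = \left(-5 + i \sqrt{1193}\right) \left(- \frac{1}{20451}\right) = \frac{5}{20451} - \frac{i \sqrt{1193}}{20451}$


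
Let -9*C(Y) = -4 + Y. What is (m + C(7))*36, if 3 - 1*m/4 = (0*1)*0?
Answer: 420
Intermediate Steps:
C(Y) = 4/9 - Y/9 (C(Y) = -(-4 + Y)/9 = 4/9 - Y/9)
m = 12 (m = 12 - 4*0*1*0 = 12 - 0*0 = 12 - 4*0 = 12 + 0 = 12)
(m + C(7))*36 = (12 + (4/9 - ⅑*7))*36 = (12 + (4/9 - 7/9))*36 = (12 - ⅓)*36 = (35/3)*36 = 420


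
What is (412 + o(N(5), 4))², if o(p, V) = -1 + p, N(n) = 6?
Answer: 173889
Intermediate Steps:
(412 + o(N(5), 4))² = (412 + (-1 + 6))² = (412 + 5)² = 417² = 173889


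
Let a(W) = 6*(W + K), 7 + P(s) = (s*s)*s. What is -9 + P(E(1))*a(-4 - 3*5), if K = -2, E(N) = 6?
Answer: -26343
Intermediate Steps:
P(s) = -7 + s³ (P(s) = -7 + (s*s)*s = -7 + s²*s = -7 + s³)
a(W) = -12 + 6*W (a(W) = 6*(W - 2) = 6*(-2 + W) = -12 + 6*W)
-9 + P(E(1))*a(-4 - 3*5) = -9 + (-7 + 6³)*(-12 + 6*(-4 - 3*5)) = -9 + (-7 + 216)*(-12 + 6*(-4 - 15)) = -9 + 209*(-12 + 6*(-19)) = -9 + 209*(-12 - 114) = -9 + 209*(-126) = -9 - 26334 = -26343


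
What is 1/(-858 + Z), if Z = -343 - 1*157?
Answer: -1/1358 ≈ -0.00073638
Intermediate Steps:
Z = -500 (Z = -343 - 157 = -500)
1/(-858 + Z) = 1/(-858 - 500) = 1/(-1358) = -1/1358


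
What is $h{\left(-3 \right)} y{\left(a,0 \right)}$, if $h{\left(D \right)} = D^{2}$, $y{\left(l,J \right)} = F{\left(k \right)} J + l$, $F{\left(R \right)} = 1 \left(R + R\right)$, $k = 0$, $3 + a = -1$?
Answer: $-36$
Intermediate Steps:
$a = -4$ ($a = -3 - 1 = -4$)
$F{\left(R \right)} = 2 R$ ($F{\left(R \right)} = 1 \cdot 2 R = 2 R$)
$y{\left(l,J \right)} = l$ ($y{\left(l,J \right)} = 2 \cdot 0 J + l = 0 J + l = 0 + l = l$)
$h{\left(-3 \right)} y{\left(a,0 \right)} = \left(-3\right)^{2} \left(-4\right) = 9 \left(-4\right) = -36$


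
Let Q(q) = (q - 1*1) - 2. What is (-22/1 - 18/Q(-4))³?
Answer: -2515456/343 ≈ -7333.7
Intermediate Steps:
Q(q) = -3 + q (Q(q) = (q - 1) - 2 = (-1 + q) - 2 = -3 + q)
(-22/1 - 18/Q(-4))³ = (-22/1 - 18/(-3 - 4))³ = (-22*1 - 18/(-7))³ = (-22 - 18*(-⅐))³ = (-22 + 18/7)³ = (-136/7)³ = -2515456/343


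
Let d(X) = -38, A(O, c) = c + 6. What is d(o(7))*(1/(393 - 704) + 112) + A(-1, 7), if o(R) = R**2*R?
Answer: -1319535/311 ≈ -4242.9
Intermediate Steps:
A(O, c) = 6 + c
o(R) = R**3
d(o(7))*(1/(393 - 704) + 112) + A(-1, 7) = -38*(1/(393 - 704) + 112) + (6 + 7) = -38*(1/(-311) + 112) + 13 = -38*(-1/311 + 112) + 13 = -38*34831/311 + 13 = -1323578/311 + 13 = -1319535/311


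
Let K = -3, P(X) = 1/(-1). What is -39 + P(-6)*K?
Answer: -36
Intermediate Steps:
P(X) = -1
-39 + P(-6)*K = -39 - 1*(-3) = -39 + 3 = -36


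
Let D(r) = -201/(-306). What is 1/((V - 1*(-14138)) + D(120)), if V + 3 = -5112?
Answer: 102/920413 ≈ 0.00011082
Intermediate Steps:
V = -5115 (V = -3 - 5112 = -5115)
D(r) = 67/102 (D(r) = -201*(-1/306) = 67/102)
1/((V - 1*(-14138)) + D(120)) = 1/((-5115 - 1*(-14138)) + 67/102) = 1/((-5115 + 14138) + 67/102) = 1/(9023 + 67/102) = 1/(920413/102) = 102/920413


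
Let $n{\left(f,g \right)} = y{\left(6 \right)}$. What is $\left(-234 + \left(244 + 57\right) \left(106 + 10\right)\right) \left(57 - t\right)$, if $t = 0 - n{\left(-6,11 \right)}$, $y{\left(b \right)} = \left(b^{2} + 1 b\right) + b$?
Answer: $3641610$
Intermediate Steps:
$y{\left(b \right)} = b^{2} + 2 b$ ($y{\left(b \right)} = \left(b^{2} + b\right) + b = \left(b + b^{2}\right) + b = b^{2} + 2 b$)
$n{\left(f,g \right)} = 48$ ($n{\left(f,g \right)} = 6 \left(2 + 6\right) = 6 \cdot 8 = 48$)
$t = -48$ ($t = 0 - 48 = -48$)
$\left(-234 + \left(244 + 57\right) \left(106 + 10\right)\right) \left(57 - t\right) = \left(-234 + \left(244 + 57\right) \left(106 + 10\right)\right) \left(57 - -48\right) = \left(-234 + 301 \cdot 116\right) \left(57 + 48\right) = \left(-234 + 34916\right) 105 = 34682 \cdot 105 = 3641610$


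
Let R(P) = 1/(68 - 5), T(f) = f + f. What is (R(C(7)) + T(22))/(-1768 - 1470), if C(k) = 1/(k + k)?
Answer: -2773/203994 ≈ -0.013594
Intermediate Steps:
T(f) = 2*f
C(k) = 1/(2*k)
R(P) = 1/63
(R(C(7)) + T(22))/(-1768 - 1470) = (1/63 + 2*22)/(-1768 - 1470) = (1/63 + 44)/(-3238) = (2773/63)*(-1/3238) = -2773/203994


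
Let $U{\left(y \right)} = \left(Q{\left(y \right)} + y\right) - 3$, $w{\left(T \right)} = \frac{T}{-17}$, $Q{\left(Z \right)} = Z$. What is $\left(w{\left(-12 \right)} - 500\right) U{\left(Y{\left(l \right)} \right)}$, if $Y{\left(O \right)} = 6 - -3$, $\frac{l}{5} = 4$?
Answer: $- \frac{127320}{17} \approx -7489.4$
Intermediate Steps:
$l = 20$ ($l = 5 \cdot 4 = 20$)
$Y{\left(O \right)} = 9$ ($Y{\left(O \right)} = 6 + 3 = 9$)
$w{\left(T \right)} = - \frac{T}{17}$ ($w{\left(T \right)} = T \left(- \frac{1}{17}\right) = - \frac{T}{17}$)
$U{\left(y \right)} = -3 + 2 y$ ($U{\left(y \right)} = \left(y + y\right) - 3 = 2 y - 3 = -3 + 2 y$)
$\left(w{\left(-12 \right)} - 500\right) U{\left(Y{\left(l \right)} \right)} = \left(\left(- \frac{1}{17}\right) \left(-12\right) - 500\right) \left(-3 + 2 \cdot 9\right) = \left(\frac{12}{17} - 500\right) \left(-3 + 18\right) = \left(- \frac{8488}{17}\right) 15 = - \frac{127320}{17}$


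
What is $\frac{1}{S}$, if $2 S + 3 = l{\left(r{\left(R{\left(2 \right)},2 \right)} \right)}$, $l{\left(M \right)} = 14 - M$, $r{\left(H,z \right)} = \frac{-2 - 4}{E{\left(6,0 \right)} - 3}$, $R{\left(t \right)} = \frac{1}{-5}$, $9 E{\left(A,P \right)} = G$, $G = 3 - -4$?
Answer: $\frac{20}{83} \approx 0.24096$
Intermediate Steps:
$G = 7$ ($G = 3 + 4 = 7$)
$E{\left(A,P \right)} = \frac{7}{9}$ ($E{\left(A,P \right)} = \frac{1}{9} \cdot 7 = \frac{7}{9}$)
$R{\left(t \right)} = - \frac{1}{5}$
$r{\left(H,z \right)} = \frac{27}{10}$ ($r{\left(H,z \right)} = \frac{-2 - 4}{\frac{7}{9} - 3} = - \frac{6}{- \frac{20}{9}} = \left(-6\right) \left(- \frac{9}{20}\right) = \frac{27}{10}$)
$S = \frac{83}{20}$ ($S = - \frac{3}{2} + \frac{14 - \frac{27}{10}}{2} = - \frac{3}{2} + \frac{1}{2} \cdot \frac{113}{10} = - \frac{3}{2} + \frac{113}{20} = \frac{83}{20} \approx 4.15$)
$\frac{1}{S} = \frac{1}{\frac{83}{20}} = \frac{20}{83}$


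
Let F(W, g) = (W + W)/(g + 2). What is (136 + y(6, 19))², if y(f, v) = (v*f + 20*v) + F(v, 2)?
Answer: 1635841/4 ≈ 4.0896e+5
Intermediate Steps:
F(W, g) = 2*W/(2 + g) (F(W, g) = (2*W)/(2 + g) = 2*W/(2 + g))
y(f, v) = 41*v/2 + f*v (y(f, v) = (v*f + 20*v) + 2*v/(2 + 2) = (f*v + 20*v) + 2*v/4 = (20*v + f*v) + 2*v*(¼) = (20*v + f*v) + v/2 = 41*v/2 + f*v)
(136 + y(6, 19))² = (136 + (½)*19*(41 + 2*6))² = (136 + (½)*19*(41 + 12))² = (136 + (½)*19*53)² = (136 + 1007/2)² = (1279/2)² = 1635841/4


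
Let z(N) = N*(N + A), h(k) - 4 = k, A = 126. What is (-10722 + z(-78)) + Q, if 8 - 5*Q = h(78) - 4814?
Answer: -13518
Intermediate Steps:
h(k) = 4 + k
z(N) = N*(126 + N) (z(N) = N*(N + 126) = N*(126 + N))
Q = 948 (Q = 8/5 - ((4 + 78) - 4814)/5 = 8/5 - (82 - 4814)/5 = 8/5 - ⅕*(-4732) = 8/5 + 4732/5 = 948)
(-10722 + z(-78)) + Q = (-10722 - 78*(126 - 78)) + 948 = (-10722 - 78*48) + 948 = (-10722 - 3744) + 948 = -14466 + 948 = -13518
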